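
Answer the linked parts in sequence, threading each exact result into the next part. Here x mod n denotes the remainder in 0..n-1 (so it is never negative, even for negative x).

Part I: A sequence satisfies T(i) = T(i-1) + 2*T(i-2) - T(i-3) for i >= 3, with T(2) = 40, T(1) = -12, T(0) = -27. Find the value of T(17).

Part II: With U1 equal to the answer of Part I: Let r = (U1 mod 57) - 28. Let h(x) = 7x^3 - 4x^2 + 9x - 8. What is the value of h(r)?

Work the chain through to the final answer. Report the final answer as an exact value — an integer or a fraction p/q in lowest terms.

54572

Part I: T(3) = 1*(40) + 2*(-12) - 1*(-27) = 43; iterating: T(3)=43, T(4)=135, T(5)=181, T(6)=408, T(7)=635, T(8)=1270, T(9)=2132, T(10)=4037, T(11)=7031, T(12)=12973, T(13)=22998, T(14)=41913, T(15)=74936, T(16)=135764, T(17)=243723; answer 243723
Part II: U1 = 243723; r = 20; 7*(20)^3 - 4*(20)^2 + 9*(20)^1 - 8 = (56000) + (-1600) + (180) + (-8) = 54572; answer 54572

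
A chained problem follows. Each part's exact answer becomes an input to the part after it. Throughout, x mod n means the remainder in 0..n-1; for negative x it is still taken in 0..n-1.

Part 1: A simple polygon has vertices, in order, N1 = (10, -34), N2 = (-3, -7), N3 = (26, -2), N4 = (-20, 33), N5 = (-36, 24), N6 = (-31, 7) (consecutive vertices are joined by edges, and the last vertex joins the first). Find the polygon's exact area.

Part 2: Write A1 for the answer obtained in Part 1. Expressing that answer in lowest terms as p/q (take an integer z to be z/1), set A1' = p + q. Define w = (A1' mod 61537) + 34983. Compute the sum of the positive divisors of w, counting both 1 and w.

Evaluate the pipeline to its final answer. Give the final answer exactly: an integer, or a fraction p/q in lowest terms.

36494

Part 1: cross terms: (10*-7 - -3*-34)=-172, (-3*-2 - 26*-7)=188, (26*33 - -20*-2)=818, (-20*24 - -36*33)=708, (-36*7 - -31*24)=492, (-31*-34 - 10*7)=984; twice the area = |3018| = 3018; area = 1509; answer 1509
Part 2: A1 = 1509; threaded value p + q = 1510; w = 36493; 36493 is prime, so its only divisors are 1 and 36493; sigma = 1 + 36493 = 36494; answer 36494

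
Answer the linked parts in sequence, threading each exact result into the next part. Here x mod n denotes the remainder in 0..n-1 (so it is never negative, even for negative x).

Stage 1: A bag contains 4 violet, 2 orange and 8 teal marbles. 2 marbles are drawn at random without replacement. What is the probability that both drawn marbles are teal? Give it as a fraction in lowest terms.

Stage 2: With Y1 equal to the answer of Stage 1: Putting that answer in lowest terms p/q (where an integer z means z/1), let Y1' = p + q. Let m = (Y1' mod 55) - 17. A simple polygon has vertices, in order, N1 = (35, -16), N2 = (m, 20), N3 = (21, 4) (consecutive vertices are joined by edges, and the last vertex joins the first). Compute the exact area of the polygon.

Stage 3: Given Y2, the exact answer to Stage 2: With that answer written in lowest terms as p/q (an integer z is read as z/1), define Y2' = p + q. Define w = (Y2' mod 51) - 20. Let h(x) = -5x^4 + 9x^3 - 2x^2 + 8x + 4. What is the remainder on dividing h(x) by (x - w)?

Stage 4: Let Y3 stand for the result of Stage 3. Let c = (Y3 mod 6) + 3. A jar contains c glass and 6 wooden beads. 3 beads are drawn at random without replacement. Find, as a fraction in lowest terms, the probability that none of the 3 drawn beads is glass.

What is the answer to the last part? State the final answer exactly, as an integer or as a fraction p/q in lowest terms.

4/33

Stage 1: total draws C(14,2) = 91; favorable C(8,2) = 28; P = 4/13; answer 4/13
Stage 2: Y1 = 4/13; threaded value p + q = 17; m = 0; cross terms: (35*20 - 0*-16)=700, (0*4 - 21*20)=-420, (21*-16 - 35*4)=-476; twice the area = |-196| = 196; area = 98; answer 98
Stage 3: Y2 = 98; threaded value p + q = 99; w = 28; remainder = value at the root: -5*(28)^4 + 9*(28)^3 - 2*(28)^2 + 8*(28)^1 + 4 = (-3073280) + (197568) + (-1568) + (224) + (4) = -2877052; answer -2877052
Stage 4: Y3 = -2877052; c = 5; total draws C(11,3) = 165; favorable C(6,3) = 20; P = 4/33; answer 4/33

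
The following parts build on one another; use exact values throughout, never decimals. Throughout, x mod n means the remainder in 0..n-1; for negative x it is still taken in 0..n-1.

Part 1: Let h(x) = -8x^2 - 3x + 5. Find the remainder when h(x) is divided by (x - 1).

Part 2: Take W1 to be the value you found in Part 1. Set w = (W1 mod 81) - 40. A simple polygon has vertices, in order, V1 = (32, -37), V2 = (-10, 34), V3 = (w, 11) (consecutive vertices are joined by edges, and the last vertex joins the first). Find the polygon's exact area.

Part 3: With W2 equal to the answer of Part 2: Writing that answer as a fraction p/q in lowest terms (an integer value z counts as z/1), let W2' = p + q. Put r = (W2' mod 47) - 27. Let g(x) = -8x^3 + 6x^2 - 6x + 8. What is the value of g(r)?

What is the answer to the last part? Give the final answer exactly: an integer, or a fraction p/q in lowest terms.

1188

Part 1: remainder = value at the root: -8*(1)^2 - 3*(1)^1 + 5 = (-8) + (-3) + (5) = -6; answer -6
Part 2: W1 = -6; w = 35; cross terms: (32*34 - -10*-37)=718, (-10*11 - 35*34)=-1300, (35*-37 - 32*11)=-1647; twice the area = |-2229| = 2229; area = 2229/2; answer 2229/2
Part 3: W2 = 2229/2; threaded value p + q = 2231; r = -5; -8*(-5)^3 + 6*(-5)^2 - 6*(-5)^1 + 8 = (1000) + (150) + (30) + (8) = 1188; answer 1188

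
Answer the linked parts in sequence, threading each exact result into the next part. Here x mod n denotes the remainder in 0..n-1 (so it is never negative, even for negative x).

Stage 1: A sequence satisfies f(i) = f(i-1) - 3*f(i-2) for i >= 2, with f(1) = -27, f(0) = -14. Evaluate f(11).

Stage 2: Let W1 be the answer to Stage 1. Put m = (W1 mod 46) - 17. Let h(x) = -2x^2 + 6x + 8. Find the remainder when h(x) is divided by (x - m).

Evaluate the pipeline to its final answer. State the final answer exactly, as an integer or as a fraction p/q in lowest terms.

Stage 1: f(2) = 1*(-27) - 3*(-14) = 15; iterating: f(2)=15, f(3)=96, f(4)=51, f(5)=-237, f(6)=-390, f(7)=321, f(8)=1491, f(9)=528, f(10)=-3945, f(11)=-5529; answer -5529
Stage 2: W1 = -5529; m = 20; remainder = value at the root: -2*(20)^2 + 6*(20)^1 + 8 = (-800) + (120) + (8) = -672; answer -672

-672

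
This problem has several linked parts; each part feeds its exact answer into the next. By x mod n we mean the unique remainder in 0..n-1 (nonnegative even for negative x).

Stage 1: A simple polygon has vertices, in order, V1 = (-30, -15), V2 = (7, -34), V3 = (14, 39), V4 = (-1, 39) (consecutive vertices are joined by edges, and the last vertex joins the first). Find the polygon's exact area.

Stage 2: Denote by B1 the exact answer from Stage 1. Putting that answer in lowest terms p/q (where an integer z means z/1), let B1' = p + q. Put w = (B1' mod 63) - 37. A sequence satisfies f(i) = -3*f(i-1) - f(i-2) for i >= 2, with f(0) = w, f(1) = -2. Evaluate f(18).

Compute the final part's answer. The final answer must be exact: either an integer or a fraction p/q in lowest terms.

Stage 1: cross terms: (-30*-34 - 7*-15)=1125, (7*39 - 14*-34)=749, (14*39 - -1*39)=585, (-1*-15 - -30*39)=1185; twice the area = |3644| = 3644; area = 1822; answer 1822
Stage 2: B1 = 1822; threaded value p + q = 1823; w = 22; f(2) = -3*(-2) - 1*(22) = -16; iterating: f(2)=-16, f(3)=50, f(4)=-134, f(5)=352, f(6)=-922, f(7)=2414, f(8)=-6320, f(9)=16546, f(10)=-43318, f(11)=113408, f(12)=-296906, f(13)=777310, f(14)=-2035024, f(15)=5327762, f(16)=-13948262, f(17)=36517024, f(18)=-95602810; answer -95602810

-95602810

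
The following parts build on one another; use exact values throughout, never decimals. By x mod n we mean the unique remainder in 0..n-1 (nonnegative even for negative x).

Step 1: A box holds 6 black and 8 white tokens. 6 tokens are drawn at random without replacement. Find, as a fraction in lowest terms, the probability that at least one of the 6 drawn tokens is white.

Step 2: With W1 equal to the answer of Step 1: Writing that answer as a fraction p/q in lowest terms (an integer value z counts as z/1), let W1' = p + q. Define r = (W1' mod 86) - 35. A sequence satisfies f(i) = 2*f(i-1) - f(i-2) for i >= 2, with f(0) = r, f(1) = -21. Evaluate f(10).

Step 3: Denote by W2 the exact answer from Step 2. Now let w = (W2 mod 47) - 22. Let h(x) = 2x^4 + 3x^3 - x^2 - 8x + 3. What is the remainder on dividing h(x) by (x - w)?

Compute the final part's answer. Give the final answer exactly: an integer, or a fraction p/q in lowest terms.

Step 1: total draws C(14,6) = 3003; complement C(6,6) = 1; favorable 3003 - 1 = 3002; P = 3002/3003; answer 3002/3003
Step 2: W1 = 3002/3003; threaded value p + q = 6005; r = 36; f(2) = 2*(-21) - 1*(36) = -78; iterating: f(2)=-78, f(3)=-135, f(4)=-192, f(5)=-249, f(6)=-306, f(7)=-363, f(8)=-420, f(9)=-477, f(10)=-534; answer -534
Step 3: W2 = -534; w = 8; remainder = value at the root: 2*(8)^4 + 3*(8)^3 - 1*(8)^2 - 8*(8)^1 + 3 = (8192) + (1536) + (-64) + (-64) + (3) = 9603; answer 9603

9603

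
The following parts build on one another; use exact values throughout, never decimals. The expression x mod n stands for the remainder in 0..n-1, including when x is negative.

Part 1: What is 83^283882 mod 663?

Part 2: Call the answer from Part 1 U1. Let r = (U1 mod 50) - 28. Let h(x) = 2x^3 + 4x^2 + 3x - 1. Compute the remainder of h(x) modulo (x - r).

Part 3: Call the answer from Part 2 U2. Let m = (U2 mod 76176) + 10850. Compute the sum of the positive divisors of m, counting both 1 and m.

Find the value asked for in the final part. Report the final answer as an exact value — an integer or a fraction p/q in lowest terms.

Part 1: squarings mod 663: 83^1=83, 83^2=259, 83^4=118, 83^8=1, 83^16=1, 83^32=1, 83^64=1, 83^128=1, 83^256=1, 83^512=1, 83^1024=1, 83^2048=1, 83^4096=1, 83^8192=1, 83^16384=1, 83^32768=1, 83^65536=1, 83^131072=1, 83^262144=1; 83^283882 = 83^2 * 83^8 * 83^32 * 83^64 * 83^128 * 83^1024 * 83^4096 * 83^16384 * 83^262144 = 259 (mod 663); answer 259
Part 2: U1 = 259; r = -19; remainder = value at the root: 2*(-19)^3 + 4*(-19)^2 + 3*(-19)^1 - 1 = (-13718) + (1444) + (-57) + (-1) = -12332; answer -12332
Part 3: U2 = -12332; m = 74694; 74694 = 2 * 3 * 59 * 211; sigma = (1 + 2) * (1 + 3) * (1 + 59) * (1 + 211) = 3 * 4 * 60 * 212 = 152640; answer 152640

152640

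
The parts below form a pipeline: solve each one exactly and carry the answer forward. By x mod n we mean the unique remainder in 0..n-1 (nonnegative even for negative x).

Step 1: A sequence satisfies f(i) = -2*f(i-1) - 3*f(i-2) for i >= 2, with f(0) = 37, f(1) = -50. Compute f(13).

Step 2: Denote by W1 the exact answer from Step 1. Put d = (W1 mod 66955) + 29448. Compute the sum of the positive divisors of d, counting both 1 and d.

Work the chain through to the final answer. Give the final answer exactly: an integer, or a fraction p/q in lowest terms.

Step 1: f(2) = -2*(-50) - 3*(37) = -11; iterating: f(2)=-11, f(3)=172, f(4)=-311, f(5)=106, f(6)=721, f(7)=-1760, f(8)=1357, f(9)=2566, f(10)=-9203, f(11)=10708, f(12)=6193, f(13)=-44510; answer -44510
Step 2: W1 = -44510; d = 51893; 51893 is prime, so its only divisors are 1 and 51893; sigma = 1 + 51893 = 51894; answer 51894

51894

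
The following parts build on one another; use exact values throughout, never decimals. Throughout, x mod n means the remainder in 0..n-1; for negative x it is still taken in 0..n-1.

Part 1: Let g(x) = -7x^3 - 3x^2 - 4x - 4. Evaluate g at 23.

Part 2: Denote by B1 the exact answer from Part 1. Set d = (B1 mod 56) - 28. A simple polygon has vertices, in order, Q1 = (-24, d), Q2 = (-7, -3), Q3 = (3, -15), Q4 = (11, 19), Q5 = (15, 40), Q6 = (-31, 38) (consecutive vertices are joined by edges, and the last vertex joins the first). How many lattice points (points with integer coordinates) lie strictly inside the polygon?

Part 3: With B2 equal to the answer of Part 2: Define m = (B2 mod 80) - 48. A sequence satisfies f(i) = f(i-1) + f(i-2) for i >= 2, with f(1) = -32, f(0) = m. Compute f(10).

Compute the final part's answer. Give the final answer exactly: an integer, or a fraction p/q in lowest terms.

-3154

Part 1: -7*(23)^3 - 3*(23)^2 - 4*(23)^1 - 4 = (-85169) + (-1587) + (-92) + (-4) = -86852; answer -86852
Part 2: B1 = -86852; d = -24; cross terms: (-24*-3 - -7*-24)=-96, (-7*-15 - 3*-3)=114, (3*19 - 11*-15)=222, (11*40 - 15*19)=155, (15*38 - -31*40)=1810, (-31*-24 - -24*38)=1656; twice the area = |3861| = 3861; area = 3861/2; boundary points = 1 + 2 + 2 + 1 + 2 + 1 = 9; strictly interior points = area - boundary/2 + 1 = 1927; answer 1927
Part 3: B2 = 1927; m = -41; f(2) = 1*(-32) + 1*(-41) = -73; iterating: f(2)=-73, f(3)=-105, f(4)=-178, f(5)=-283, f(6)=-461, f(7)=-744, f(8)=-1205, f(9)=-1949, f(10)=-3154; answer -3154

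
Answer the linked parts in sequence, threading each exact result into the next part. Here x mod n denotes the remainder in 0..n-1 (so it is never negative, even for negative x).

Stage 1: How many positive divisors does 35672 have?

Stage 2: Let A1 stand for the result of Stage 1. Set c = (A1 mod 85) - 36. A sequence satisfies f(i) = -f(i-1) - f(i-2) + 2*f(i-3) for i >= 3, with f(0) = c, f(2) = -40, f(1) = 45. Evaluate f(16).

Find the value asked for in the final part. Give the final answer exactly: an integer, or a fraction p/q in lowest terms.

Stage 1: 35672 = 2^3 * 7^3 * 13; number of divisors = (3+1) * (3+1) * (1+1) = 32; answer 32
Stage 2: A1 = 32; c = -4; f(3) = -1*(-40) - 1*(45) + 2*(-4) = -13; iterating: f(3)=-13, f(4)=143, f(5)=-210, f(6)=41, f(7)=455, f(8)=-916, f(9)=543, f(10)=1283, f(11)=-3658, f(12)=3461, f(13)=2763, f(14)=-13540, f(15)=17699, f(16)=1367; answer 1367

1367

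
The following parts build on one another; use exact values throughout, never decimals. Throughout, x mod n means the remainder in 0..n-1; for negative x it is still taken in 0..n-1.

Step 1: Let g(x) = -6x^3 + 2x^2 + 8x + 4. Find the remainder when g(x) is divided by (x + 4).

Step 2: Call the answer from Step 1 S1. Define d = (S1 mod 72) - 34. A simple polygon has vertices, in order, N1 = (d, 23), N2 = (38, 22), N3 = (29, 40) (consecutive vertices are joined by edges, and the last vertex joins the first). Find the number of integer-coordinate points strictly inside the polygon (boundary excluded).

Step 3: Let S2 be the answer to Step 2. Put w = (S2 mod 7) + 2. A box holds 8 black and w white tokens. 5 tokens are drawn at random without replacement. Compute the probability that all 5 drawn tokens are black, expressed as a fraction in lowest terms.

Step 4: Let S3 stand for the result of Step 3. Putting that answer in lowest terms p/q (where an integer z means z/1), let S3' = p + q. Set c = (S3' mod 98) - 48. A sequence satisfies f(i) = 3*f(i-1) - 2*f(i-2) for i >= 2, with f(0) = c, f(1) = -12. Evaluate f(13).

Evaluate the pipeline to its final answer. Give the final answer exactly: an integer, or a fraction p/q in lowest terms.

Step 1: remainder = value at the root: -6*(-4)^3 + 2*(-4)^2 + 8*(-4)^1 + 4 = (384) + (32) + (-32) + (4) = 388; answer 388
Step 2: S1 = 388; d = -6; cross terms: (-6*22 - 38*23)=-1006, (38*40 - 29*22)=882, (29*23 - -6*40)=907; twice the area = |783| = 783; area = 783/2; boundary points = 1 + 9 + 1 = 11; strictly interior points = area - boundary/2 + 1 = 387; answer 387
Step 3: S2 = 387; w = 4; total draws C(12,5) = 792; favorable C(8,5) = 56; P = 7/99; answer 7/99
Step 4: S3 = 7/99; threaded value p + q = 106; c = -40; f(2) = 3*(-12) - 2*(-40) = 44; iterating: f(2)=44, f(3)=156, f(4)=380, f(5)=828, f(6)=1724, f(7)=3516, f(8)=7100, f(9)=14268, f(10)=28604, f(11)=57276, f(12)=114620, f(13)=229308; answer 229308

229308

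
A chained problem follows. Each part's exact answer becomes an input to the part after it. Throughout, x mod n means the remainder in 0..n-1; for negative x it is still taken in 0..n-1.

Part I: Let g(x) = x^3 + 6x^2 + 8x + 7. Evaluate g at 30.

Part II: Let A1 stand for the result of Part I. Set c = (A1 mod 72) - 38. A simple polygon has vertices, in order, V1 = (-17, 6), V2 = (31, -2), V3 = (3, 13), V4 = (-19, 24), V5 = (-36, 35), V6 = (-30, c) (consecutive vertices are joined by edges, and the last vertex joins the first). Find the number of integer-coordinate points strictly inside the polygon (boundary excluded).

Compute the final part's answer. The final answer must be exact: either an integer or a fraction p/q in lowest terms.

Part I: 1*(30)^3 + 6*(30)^2 + 8*(30)^1 + 7 = (27000) + (5400) + (240) + (7) = 32647; answer 32647
Part II: A1 = 32647; c = -7; cross terms: (-17*-2 - 31*6)=-152, (31*13 - 3*-2)=409, (3*24 - -19*13)=319, (-19*35 - -36*24)=199, (-36*-7 - -30*35)=1302, (-30*6 - -17*-7)=-299; twice the area = |1778| = 1778; area = 889; boundary points = 8 + 1 + 11 + 1 + 6 + 13 = 40; strictly interior points = area - boundary/2 + 1 = 870; answer 870

870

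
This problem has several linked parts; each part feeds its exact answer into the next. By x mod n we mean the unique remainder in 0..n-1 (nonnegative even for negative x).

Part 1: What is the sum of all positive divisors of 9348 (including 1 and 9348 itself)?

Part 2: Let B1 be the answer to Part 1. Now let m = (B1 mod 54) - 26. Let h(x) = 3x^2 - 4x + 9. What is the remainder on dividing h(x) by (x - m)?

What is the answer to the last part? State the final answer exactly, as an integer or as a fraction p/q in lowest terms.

Part 1: 9348 = 2^2 * 3 * 19 * 41; sigma = (1 + 2 + 4) * (1 + 3) * (1 + 19) * (1 + 41) = 7 * 4 * 20 * 42 = 23520; answer 23520
Part 2: B1 = 23520; m = 4; remainder = value at the root: 3*(4)^2 - 4*(4)^1 + 9 = (48) + (-16) + (9) = 41; answer 41

41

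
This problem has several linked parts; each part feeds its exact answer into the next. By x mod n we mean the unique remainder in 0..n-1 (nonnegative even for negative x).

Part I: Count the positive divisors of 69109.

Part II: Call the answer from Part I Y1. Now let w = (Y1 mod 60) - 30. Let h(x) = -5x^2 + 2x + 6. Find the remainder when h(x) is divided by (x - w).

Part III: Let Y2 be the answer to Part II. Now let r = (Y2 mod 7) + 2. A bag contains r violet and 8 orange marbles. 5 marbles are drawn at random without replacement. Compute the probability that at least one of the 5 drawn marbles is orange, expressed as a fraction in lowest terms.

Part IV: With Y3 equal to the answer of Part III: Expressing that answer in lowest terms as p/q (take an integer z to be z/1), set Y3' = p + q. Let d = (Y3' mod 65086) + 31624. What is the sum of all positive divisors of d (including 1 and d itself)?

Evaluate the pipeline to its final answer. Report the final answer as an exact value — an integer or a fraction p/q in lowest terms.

51840

Part I: 69109 is prime, so its only divisors are 1 and 69109; count = 2; answer 2
Part II: Y1 = 2; w = -28; remainder = value at the root: -5*(-28)^2 + 2*(-28)^1 + 6 = (-3920) + (-56) + (6) = -3970; answer -3970
Part III: Y2 = -3970; r = 8; total draws C(16,5) = 4368; complement C(8,5) = 56; favorable 4368 - 56 = 4312; P = 77/78; answer 77/78
Part IV: Y3 = 77/78; threaded value p + q = 155; d = 31779; 31779 = 3^3 * 11 * 107; sigma = (1 + 3 + 9 + 27) * (1 + 11) * (1 + 107) = 40 * 12 * 108 = 51840; answer 51840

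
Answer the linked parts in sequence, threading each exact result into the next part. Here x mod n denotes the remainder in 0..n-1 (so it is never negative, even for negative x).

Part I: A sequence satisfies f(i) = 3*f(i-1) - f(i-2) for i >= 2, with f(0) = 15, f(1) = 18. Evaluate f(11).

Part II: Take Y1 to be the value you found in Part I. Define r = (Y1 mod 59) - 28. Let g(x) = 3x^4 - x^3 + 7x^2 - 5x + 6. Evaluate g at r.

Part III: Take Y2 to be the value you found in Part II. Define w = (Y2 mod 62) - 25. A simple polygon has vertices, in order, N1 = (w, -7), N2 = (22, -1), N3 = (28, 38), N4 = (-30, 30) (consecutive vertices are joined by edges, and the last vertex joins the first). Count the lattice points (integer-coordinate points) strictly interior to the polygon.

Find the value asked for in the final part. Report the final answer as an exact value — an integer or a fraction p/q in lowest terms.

1399

Part I: f(2) = 3*(18) - 1*(15) = 39; iterating: f(2)=39, f(3)=99, f(4)=258, f(5)=675, f(6)=1767, f(7)=4626, f(8)=12111, f(9)=31707, f(10)=83010, f(11)=217323; answer 217323
Part II: Y1 = 217323; r = -2; 3*(-2)^4 - 1*(-2)^3 + 7*(-2)^2 - 5*(-2)^1 + 6 = (48) + (8) + (28) + (10) + (6) = 100; answer 100
Part III: Y2 = 100; w = 13; cross terms: (13*-1 - 22*-7)=141, (22*38 - 28*-1)=864, (28*30 - -30*38)=1980, (-30*-7 - 13*30)=-180; twice the area = |2805| = 2805; area = 2805/2; boundary points = 3 + 3 + 2 + 1 = 9; strictly interior points = area - boundary/2 + 1 = 1399; answer 1399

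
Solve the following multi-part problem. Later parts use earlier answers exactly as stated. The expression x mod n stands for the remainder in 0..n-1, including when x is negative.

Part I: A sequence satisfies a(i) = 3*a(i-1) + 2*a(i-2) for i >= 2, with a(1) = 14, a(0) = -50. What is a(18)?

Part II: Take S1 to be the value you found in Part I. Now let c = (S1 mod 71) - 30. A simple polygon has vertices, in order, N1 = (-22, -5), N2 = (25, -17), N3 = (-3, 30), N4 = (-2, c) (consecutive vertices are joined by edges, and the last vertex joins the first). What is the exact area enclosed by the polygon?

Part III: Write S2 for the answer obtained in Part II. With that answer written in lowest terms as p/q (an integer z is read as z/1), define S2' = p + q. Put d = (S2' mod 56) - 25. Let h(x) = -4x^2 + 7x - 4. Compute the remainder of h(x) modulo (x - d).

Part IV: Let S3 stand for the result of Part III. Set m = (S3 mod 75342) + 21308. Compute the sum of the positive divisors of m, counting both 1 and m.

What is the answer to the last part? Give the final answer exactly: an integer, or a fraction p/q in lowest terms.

97104

Part I: a(2) = 3*(14) + 2*(-50) = -58; iterating: a(2)=-58, a(3)=-146, a(4)=-554, a(5)=-1954, a(6)=-6970, a(7)=-24818, a(8)=-88394, a(9)=-314818, a(10)=-1121242, a(11)=-3993362, a(12)=-14222570, a(13)=-50654434, a(14)=-180408442, a(15)=-642534194, a(16)=-2288419466, a(17)=-8150326786, a(18)=-29027819290; answer -29027819290
Part II: S1 = -29027819290; c = 26; cross terms: (-22*-17 - 25*-5)=499, (25*30 - -3*-17)=699, (-3*26 - -2*30)=-18, (-2*-5 - -22*26)=582; twice the area = |1762| = 1762; area = 881; answer 881
Part III: S2 = 881; threaded value p + q = 882; d = 17; remainder = value at the root: -4*(17)^2 + 7*(17)^1 - 4 = (-1156) + (119) + (-4) = -1041; answer -1041
Part IV: S3 = -1041; m = 95609; 95609 = 67 * 1427; sigma = (1 + 67) * (1 + 1427) = 68 * 1428 = 97104; answer 97104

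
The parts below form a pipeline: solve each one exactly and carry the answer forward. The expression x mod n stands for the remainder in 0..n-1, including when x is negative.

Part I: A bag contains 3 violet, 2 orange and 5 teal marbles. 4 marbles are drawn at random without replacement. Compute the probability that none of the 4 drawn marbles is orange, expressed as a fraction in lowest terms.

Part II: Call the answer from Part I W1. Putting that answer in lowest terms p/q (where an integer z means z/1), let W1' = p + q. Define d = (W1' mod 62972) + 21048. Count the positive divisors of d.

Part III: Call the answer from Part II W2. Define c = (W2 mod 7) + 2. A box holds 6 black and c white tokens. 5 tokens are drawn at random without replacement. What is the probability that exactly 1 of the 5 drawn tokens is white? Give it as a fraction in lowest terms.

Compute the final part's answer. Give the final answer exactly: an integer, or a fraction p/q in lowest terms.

35/429

Part I: total draws C(10,4) = 210; favorable C(8,4) = 70; P = 1/3; answer 1/3
Part II: W1 = 1/3; threaded value p + q = 4; d = 21052; 21052 = 2^2 * 19 * 277; number of divisors = (2+1) * (1+1) * (1+1) = 12; answer 12
Part III: W2 = 12; c = 7; total draws C(13,5) = 1287; favorable C(7,1)*C(6,4) = 105; P = 35/429; answer 35/429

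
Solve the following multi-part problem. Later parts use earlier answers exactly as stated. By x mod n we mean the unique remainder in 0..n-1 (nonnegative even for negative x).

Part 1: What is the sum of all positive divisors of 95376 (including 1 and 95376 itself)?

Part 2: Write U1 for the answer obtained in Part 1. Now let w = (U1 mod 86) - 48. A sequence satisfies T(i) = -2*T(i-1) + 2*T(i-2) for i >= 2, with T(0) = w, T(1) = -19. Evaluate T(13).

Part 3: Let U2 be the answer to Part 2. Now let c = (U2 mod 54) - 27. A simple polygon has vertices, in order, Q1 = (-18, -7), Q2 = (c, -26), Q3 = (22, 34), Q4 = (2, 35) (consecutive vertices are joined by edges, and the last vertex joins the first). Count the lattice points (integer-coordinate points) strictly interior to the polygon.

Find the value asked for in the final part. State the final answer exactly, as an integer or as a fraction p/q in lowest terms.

Part 1: 95376 = 2^4 * 3 * 1987; sigma = (1 + 2 + 4 + 8 + 16) * (1 + 3) * (1 + 1987) = 31 * 4 * 1988 = 246512; answer 246512
Part 2: U1 = 246512; w = -12; T(2) = -2*(-19) + 2*(-12) = 14; iterating: T(2)=14, T(3)=-66, T(4)=160, T(5)=-452, T(6)=1224, T(7)=-3352, T(8)=9152, T(9)=-25008, T(10)=68320, T(11)=-186656, T(12)=509952, T(13)=-1393216; answer -1393216
Part 3: U2 = -1393216; c = 11; cross terms: (-18*-26 - 11*-7)=545, (11*34 - 22*-26)=946, (22*35 - 2*34)=702, (2*-7 - -18*35)=616; twice the area = |2809| = 2809; area = 2809/2; boundary points = 1 + 1 + 1 + 2 = 5; strictly interior points = area - boundary/2 + 1 = 1403; answer 1403

1403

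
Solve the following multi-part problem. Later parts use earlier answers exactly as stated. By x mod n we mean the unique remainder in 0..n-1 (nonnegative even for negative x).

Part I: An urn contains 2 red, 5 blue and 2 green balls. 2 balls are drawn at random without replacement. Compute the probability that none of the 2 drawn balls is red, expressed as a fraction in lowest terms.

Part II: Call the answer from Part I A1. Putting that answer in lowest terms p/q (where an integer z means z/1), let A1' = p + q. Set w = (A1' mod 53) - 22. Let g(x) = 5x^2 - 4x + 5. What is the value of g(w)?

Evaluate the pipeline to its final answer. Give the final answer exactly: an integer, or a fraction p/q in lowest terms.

62

Part I: total draws C(9,2) = 36; favorable C(7,2) = 21; P = 7/12; answer 7/12
Part II: A1 = 7/12; threaded value p + q = 19; w = -3; 5*(-3)^2 - 4*(-3)^1 + 5 = (45) + (12) + (5) = 62; answer 62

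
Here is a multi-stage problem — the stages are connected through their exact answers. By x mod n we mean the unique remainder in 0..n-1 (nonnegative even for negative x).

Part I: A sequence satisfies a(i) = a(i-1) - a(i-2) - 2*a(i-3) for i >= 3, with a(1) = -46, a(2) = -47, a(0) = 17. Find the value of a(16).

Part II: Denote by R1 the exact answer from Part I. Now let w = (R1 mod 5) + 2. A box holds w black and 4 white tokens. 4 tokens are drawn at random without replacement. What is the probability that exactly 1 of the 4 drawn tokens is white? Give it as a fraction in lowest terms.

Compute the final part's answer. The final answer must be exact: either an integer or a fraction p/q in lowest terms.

20/63

Part I: a(3) = 1*(-47) - 1*(-46) - 2*(17) = -35; iterating: a(3)=-35, a(4)=104, a(5)=233, a(6)=199, a(7)=-242, a(8)=-907, a(9)=-1063, a(10)=328, a(11)=3205, a(12)=5003, a(13)=1142, a(14)=-10271, a(15)=-21419, a(16)=-13432; answer -13432
Part II: R1 = -13432; w = 5; total draws C(9,4) = 126; favorable C(4,1)*C(5,3) = 40; P = 20/63; answer 20/63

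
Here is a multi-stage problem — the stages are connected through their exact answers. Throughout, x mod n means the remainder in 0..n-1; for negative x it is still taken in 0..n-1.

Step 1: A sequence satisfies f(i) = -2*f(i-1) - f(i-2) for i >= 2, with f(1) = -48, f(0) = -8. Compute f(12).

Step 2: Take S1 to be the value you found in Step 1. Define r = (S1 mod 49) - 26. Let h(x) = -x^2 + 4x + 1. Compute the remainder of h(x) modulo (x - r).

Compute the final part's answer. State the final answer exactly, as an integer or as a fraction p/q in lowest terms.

4

Step 1: f(2) = -2*(-48) - 1*(-8) = 104; iterating: f(2)=104, f(3)=-160, f(4)=216, f(5)=-272, f(6)=328, f(7)=-384, f(8)=440, f(9)=-496, f(10)=552, f(11)=-608, f(12)=664; answer 664
Step 2: S1 = 664; r = 1; remainder = value at the root: -1*(1)^2 + 4*(1)^1 + 1 = (-1) + (4) + (1) = 4; answer 4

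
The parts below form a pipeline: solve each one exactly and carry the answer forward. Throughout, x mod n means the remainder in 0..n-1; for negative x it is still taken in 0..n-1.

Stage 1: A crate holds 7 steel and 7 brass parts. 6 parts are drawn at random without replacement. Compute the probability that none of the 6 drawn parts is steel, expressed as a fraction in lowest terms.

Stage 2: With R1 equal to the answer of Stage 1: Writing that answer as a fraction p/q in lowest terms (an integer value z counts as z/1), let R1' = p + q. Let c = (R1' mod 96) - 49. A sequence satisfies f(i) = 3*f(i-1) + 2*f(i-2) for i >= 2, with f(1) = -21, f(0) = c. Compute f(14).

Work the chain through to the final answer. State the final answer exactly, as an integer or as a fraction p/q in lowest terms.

-290709501

Stage 1: total draws C(14,6) = 3003; favorable C(7,6) = 7; P = 1/429; answer 1/429
Stage 2: R1 = 1/429; threaded value p + q = 430; c = -3; f(2) = 3*(-21) + 2*(-3) = -69; iterating: f(2)=-69, f(3)=-249, f(4)=-885, f(5)=-3153, f(6)=-11229, f(7)=-39993, f(8)=-142437, f(9)=-507297, f(10)=-1806765, f(11)=-6434889, f(12)=-22918197, f(13)=-81624369, f(14)=-290709501; answer -290709501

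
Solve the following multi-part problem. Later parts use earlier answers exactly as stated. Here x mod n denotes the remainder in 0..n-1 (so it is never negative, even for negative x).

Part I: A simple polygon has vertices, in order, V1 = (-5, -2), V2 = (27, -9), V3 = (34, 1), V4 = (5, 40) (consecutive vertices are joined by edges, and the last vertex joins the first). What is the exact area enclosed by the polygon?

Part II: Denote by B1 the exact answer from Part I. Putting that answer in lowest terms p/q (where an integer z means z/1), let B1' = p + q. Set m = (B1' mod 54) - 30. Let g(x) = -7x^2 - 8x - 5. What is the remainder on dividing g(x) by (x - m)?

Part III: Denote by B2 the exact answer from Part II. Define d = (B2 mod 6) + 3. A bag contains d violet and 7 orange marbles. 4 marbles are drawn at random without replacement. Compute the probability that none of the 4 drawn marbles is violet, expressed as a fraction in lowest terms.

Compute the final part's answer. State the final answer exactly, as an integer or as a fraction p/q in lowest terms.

7/99

Part I: cross terms: (-5*-9 - 27*-2)=99, (27*1 - 34*-9)=333, (34*40 - 5*1)=1355, (5*-2 - -5*40)=190; twice the area = |1977| = 1977; area = 1977/2; answer 1977/2
Part II: B1 = 1977/2; threaded value p + q = 1979; m = 5; remainder = value at the root: -7*(5)^2 - 8*(5)^1 - 5 = (-175) + (-40) + (-5) = -220; answer -220
Part III: B2 = -220; d = 5; total draws C(12,4) = 495; favorable C(7,4) = 35; P = 7/99; answer 7/99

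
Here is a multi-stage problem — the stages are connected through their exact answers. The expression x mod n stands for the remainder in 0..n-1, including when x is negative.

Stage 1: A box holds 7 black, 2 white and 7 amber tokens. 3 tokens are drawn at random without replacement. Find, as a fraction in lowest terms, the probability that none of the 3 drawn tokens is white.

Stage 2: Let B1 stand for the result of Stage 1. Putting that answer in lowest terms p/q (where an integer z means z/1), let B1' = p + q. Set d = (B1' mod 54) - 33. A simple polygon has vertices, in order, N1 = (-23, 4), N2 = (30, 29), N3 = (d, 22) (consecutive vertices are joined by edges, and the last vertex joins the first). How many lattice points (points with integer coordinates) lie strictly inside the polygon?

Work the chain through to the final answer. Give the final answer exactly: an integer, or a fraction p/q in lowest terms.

Stage 1: total draws C(16,3) = 560; favorable C(14,3) = 364; P = 13/20; answer 13/20
Stage 2: B1 = 13/20; threaded value p + q = 33; d = 0; cross terms: (-23*29 - 30*4)=-787, (30*22 - 0*29)=660, (0*4 - -23*22)=506; twice the area = |379| = 379; area = 379/2; boundary points = 1 + 1 + 1 = 3; strictly interior points = area - boundary/2 + 1 = 189; answer 189

189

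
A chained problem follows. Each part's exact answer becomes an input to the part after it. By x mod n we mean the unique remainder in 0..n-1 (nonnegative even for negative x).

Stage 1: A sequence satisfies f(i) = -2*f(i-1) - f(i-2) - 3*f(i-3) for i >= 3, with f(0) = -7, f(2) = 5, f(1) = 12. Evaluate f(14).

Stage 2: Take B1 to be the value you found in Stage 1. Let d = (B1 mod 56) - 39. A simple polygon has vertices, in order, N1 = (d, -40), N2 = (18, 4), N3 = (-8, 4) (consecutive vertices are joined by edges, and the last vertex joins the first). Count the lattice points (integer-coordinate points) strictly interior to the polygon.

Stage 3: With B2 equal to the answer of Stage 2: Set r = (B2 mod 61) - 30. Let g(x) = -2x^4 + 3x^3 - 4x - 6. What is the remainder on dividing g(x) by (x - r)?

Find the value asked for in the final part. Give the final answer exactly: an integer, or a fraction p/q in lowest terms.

-500374

Stage 1: f(3) = -2*(5) - 1*(12) - 3*(-7) = -1; iterating: f(3)=-1, f(4)=-39, f(5)=64, f(6)=-86, f(7)=225, f(8)=-556, f(9)=1145, f(10)=-2409, f(11)=5341, f(12)=-11708, f(13)=25302, f(14)=-54919; answer -54919
Stage 2: B1 = -54919; d = -22; cross terms: (-22*4 - 18*-40)=632, (18*4 - -8*4)=104, (-8*-40 - -22*4)=408; twice the area = |1144| = 1144; area = 572; boundary points = 4 + 26 + 2 = 32; strictly interior points = area - boundary/2 + 1 = 557; answer 557
Stage 3: B2 = 557; r = -22; remainder = value at the root: -2*(-22)^4 + 3*(-22)^3 - 4*(-22)^1 - 6 = (-468512) + (-31944) + (88) + (-6) = -500374; answer -500374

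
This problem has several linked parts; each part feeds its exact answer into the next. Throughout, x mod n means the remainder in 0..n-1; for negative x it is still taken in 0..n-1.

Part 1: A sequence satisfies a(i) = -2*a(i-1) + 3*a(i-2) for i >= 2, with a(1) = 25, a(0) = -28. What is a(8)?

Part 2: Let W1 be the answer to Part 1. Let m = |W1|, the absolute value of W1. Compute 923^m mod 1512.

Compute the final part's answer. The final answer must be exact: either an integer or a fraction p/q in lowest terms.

Part 1: a(2) = -2*(25) + 3*(-28) = -134; iterating: a(2)=-134, a(3)=343, a(4)=-1088, a(5)=3205, a(6)=-9674, a(7)=28963, a(8)=-86948; answer -86948
Part 2: W1 = -86948; m = 86948; squarings mod 1512: 923^1=923, 923^2=673, 923^4=841, 923^8=1177, 923^16=337, 923^32=169, 923^64=1345, 923^128=673, 923^256=841, 923^512=1177, 923^1024=337, 923^2048=169, 923^4096=1345, 923^8192=673, 923^16384=841, 923^32768=1177, 923^65536=337; 923^86948 = 923^4 * 923^32 * 923^128 * 923^256 * 923^512 * 923^4096 * 923^16384 * 923^65536 = 1177 (mod 1512); answer 1177

1177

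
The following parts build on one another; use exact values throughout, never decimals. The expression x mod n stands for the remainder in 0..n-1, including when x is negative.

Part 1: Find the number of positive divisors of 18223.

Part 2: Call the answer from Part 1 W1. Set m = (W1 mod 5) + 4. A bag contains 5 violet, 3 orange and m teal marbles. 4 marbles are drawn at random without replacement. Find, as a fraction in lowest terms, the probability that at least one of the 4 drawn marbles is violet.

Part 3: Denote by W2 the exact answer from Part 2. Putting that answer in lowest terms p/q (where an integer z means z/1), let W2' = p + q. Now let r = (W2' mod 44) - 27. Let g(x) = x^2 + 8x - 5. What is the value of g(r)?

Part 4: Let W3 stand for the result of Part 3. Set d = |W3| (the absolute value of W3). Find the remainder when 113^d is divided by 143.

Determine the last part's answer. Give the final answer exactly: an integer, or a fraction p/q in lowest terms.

Part 1: 18223 is prime, so its only divisors are 1 and 18223; count = 2; answer 2
Part 2: W1 = 2; m = 6; total draws C(14,4) = 1001; complement C(9,4) = 126; favorable 1001 - 126 = 875; P = 125/143; answer 125/143
Part 3: W2 = 125/143; threaded value p + q = 268; r = -23; 1*(-23)^2 + 8*(-23)^1 - 5 = (529) + (-184) + (-5) = 340; answer 340
Part 4: W3 = 340; d = 340; squarings mod 143: 113^1=113, 113^2=42, 113^4=48, 113^8=16, 113^16=113, 113^32=42, 113^64=48, 113^128=16, 113^256=113; 113^340 = 113^4 * 113^16 * 113^64 * 113^256 = 100 (mod 143); answer 100

100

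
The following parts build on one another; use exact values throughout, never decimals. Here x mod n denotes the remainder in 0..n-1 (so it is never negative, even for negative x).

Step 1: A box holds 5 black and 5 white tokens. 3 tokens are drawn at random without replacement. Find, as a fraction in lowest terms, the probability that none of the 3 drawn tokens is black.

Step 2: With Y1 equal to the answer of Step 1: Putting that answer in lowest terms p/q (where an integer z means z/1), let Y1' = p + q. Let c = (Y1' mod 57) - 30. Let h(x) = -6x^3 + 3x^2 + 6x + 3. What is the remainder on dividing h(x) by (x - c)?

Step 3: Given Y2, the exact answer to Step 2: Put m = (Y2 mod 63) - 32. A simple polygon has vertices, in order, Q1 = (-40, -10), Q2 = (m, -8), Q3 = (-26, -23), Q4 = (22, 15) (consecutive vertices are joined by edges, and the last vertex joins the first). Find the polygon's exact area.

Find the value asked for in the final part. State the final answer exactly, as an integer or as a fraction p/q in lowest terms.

473

Step 1: total draws C(10,3) = 120; favorable C(5,3) = 10; P = 1/12; answer 1/12
Step 2: Y1 = 1/12; threaded value p + q = 13; c = -17; remainder = value at the root: -6*(-17)^3 + 3*(-17)^2 + 6*(-17)^1 + 3 = (29478) + (867) + (-102) + (3) = 30246; answer 30246
Step 3: Y2 = 30246; m = -26; cross terms: (-40*-8 - -26*-10)=60, (-26*-23 - -26*-8)=390, (-26*15 - 22*-23)=116, (22*-10 - -40*15)=380; twice the area = |946| = 946; area = 473; answer 473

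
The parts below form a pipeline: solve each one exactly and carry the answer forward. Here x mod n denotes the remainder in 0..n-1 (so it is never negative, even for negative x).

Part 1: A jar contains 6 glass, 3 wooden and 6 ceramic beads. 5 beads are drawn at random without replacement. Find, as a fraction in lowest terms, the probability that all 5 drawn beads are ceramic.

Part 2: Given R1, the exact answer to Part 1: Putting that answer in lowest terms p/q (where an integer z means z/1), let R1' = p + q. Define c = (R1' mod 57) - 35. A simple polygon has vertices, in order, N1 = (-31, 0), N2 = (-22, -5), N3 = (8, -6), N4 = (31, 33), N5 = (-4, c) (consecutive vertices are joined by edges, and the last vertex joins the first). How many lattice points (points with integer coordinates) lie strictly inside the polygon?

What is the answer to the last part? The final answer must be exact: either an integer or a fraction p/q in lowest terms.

422

Part 1: total draws C(15,5) = 3003; favorable C(6,5) = 6; P = 2/1001; answer 2/1001
Part 2: R1 = 2/1001; threaded value p + q = 1003; c = -1; cross terms: (-31*-5 - -22*0)=155, (-22*-6 - 8*-5)=172, (8*33 - 31*-6)=450, (31*-1 - -4*33)=101, (-4*0 - -31*-1)=-31; twice the area = |847| = 847; area = 847/2; boundary points = 1 + 1 + 1 + 1 + 1 = 5; strictly interior points = area - boundary/2 + 1 = 422; answer 422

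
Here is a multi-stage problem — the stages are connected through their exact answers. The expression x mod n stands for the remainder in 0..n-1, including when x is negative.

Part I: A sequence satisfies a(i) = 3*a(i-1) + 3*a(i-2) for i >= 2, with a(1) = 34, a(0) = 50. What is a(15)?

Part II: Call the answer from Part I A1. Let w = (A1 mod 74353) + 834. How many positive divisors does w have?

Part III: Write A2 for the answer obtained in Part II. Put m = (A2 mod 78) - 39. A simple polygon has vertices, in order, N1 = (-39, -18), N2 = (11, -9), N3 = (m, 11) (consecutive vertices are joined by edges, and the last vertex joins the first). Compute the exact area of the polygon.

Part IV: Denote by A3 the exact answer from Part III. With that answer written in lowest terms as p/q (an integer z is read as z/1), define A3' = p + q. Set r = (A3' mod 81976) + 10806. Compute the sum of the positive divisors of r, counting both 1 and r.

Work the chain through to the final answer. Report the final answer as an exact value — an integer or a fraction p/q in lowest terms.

Part I: a(2) = 3*(34) + 3*(50) = 252; iterating: a(2)=252, a(3)=858, a(4)=3330, a(5)=12564, a(6)=47682, a(7)=180738, a(8)=685260, a(9)=2597994, a(10)=9849762, a(11)=37343268, a(12)=141579090, a(13)=536767074, a(14)=2035038492, a(15)=7715416698; answer 7715416698
Part II: A1 = 7715416698; w = 29781; 29781 = 3^3 * 1103; number of divisors = (3+1) * (1+1) = 8; answer 8
Part III: A2 = 8; m = -31; cross terms: (-39*-9 - 11*-18)=549, (11*11 - -31*-9)=-158, (-31*-18 - -39*11)=987; twice the area = |1378| = 1378; area = 689; answer 689
Part IV: A3 = 689; threaded value p + q = 690; r = 11496; 11496 = 2^3 * 3 * 479; sigma = (1 + 2 + 4 + 8) * (1 + 3) * (1 + 479) = 15 * 4 * 480 = 28800; answer 28800

28800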